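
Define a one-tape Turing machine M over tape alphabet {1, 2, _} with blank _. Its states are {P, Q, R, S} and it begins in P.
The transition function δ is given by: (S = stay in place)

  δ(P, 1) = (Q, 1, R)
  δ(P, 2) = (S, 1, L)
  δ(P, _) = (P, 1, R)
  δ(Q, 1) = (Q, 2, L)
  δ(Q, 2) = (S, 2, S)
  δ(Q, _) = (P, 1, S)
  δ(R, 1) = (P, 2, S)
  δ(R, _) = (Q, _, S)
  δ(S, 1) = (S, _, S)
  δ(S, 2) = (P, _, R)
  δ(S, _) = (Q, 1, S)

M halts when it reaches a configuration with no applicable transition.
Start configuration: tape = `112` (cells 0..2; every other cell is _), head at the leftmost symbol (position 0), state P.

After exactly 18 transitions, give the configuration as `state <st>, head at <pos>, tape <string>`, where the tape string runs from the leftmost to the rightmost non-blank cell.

state Q, head at -2, tape 12112

state=P head=0 tape=__[1]12   (P,1)→(Q,1,R)
state=Q head=1 tape=__1[1]2   (Q,1)→(Q,2,L)
state=Q head=0 tape=__[1]22   (Q,1)→(Q,2,L)
state=Q head=-1 tape=_[_]222   (Q,_)→(P,1,S)
state=P head=-1 tape=_[1]222   (P,1)→(Q,1,R)
state=Q head=0 tape=_1[2]22   (Q,2)→(S,2,S)
state=S head=0 tape=_1[2]22   (S,2)→(P,_,R)
state=P head=1 tape=_1_[2]2   (P,2)→(S,1,L)
state=S head=0 tape=_1[_]12   (S,_)→(Q,1,S)
state=Q head=0 tape=_1[1]12   (Q,1)→(Q,2,L)
state=Q head=-1 tape=_[1]212   (Q,1)→(Q,2,L)
state=Q head=-2 tape=[_]2212   (Q,_)→(P,1,S)
state=P head=-2 tape=[1]2212   (P,1)→(Q,1,R)
state=Q head=-1 tape=1[2]212   (Q,2)→(S,2,S)
state=S head=-1 tape=1[2]212   (S,2)→(P,_,R)
state=P head=0 tape=1_[2]12   (P,2)→(S,1,L)
state=S head=-1 tape=1[_]112   (S,_)→(Q,1,S)
state=Q head=-1 tape=1[1]112   (Q,1)→(Q,2,L)
state=Q head=-2 tape=[1]2112
After 18 steps: state Q, head at -2, tape 12112.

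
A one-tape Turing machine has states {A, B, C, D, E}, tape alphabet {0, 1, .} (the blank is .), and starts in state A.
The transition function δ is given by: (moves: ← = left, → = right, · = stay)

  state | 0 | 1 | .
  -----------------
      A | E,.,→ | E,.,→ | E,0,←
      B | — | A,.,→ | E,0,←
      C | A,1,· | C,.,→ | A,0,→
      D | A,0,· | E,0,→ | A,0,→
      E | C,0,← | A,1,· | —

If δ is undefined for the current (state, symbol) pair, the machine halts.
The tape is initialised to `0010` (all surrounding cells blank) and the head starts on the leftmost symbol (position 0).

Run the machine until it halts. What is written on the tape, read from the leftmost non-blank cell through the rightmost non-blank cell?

state=A head=0 tape=[0]010.   (A,0)→(E,.,→)
state=E head=1 tape=.[0]10.   (E,0)→(C,0,←)
state=C head=0 tape=[.]010.   (C,.)→(A,0,→)
state=A head=1 tape=0[0]10.   (A,0)→(E,.,→)
state=E head=2 tape=0.[1]0.   (E,1)→(A,1,·)
state=A head=2 tape=0.[1]0.   (A,1)→(E,.,→)
state=E head=3 tape=0..[0].   (E,0)→(C,0,←)
state=C head=2 tape=0.[.]0.   (C,.)→(A,0,→)
state=A head=3 tape=0.0[0].   (A,0)→(E,.,→)
state=E head=4 tape=0.0.[.]
The non-blank tape span at halt is 0.0.

0.0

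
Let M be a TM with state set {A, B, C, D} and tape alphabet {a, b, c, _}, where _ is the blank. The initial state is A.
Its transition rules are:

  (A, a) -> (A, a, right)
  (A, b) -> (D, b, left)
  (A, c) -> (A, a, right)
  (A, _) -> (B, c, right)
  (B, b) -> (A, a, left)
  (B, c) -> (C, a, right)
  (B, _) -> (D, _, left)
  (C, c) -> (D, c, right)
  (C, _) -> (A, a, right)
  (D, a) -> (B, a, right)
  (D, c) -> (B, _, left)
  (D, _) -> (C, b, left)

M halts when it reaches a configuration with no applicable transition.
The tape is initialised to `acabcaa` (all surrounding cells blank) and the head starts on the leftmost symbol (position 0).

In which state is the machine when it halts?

B

state=A head=0 tape=[a]cabcaa__   (A,a)→(A,a,right)
state=A head=1 tape=a[c]abcaa__   (A,c)→(A,a,right)
state=A head=2 tape=aa[a]bcaa__   (A,a)→(A,a,right)
state=A head=3 tape=aaa[b]caa__   (A,b)→(D,b,left)
state=D head=2 tape=aa[a]bcaa__   (D,a)→(B,a,right)
state=B head=3 tape=aaa[b]caa__   (B,b)→(A,a,left)
state=A head=2 tape=aa[a]acaa__   (A,a)→(A,a,right)
state=A head=3 tape=aaa[a]caa__   (A,a)→(A,a,right)
state=A head=4 tape=aaaa[c]aa__   (A,c)→(A,a,right)
state=A head=5 tape=aaaaa[a]a__   (A,a)→(A,a,right)
state=A head=6 tape=aaaaaa[a]__   (A,a)→(A,a,right)
state=A head=7 tape=aaaaaaa[_]_   (A,_)→(B,c,right)
state=B head=8 tape=aaaaaaac[_]   (B,_)→(D,_,left)
state=D head=7 tape=aaaaaaa[c]_   (D,c)→(B,_,left)
state=B head=6 tape=aaaaaa[a]__
No transition is defined for (B, a); M halts in state B.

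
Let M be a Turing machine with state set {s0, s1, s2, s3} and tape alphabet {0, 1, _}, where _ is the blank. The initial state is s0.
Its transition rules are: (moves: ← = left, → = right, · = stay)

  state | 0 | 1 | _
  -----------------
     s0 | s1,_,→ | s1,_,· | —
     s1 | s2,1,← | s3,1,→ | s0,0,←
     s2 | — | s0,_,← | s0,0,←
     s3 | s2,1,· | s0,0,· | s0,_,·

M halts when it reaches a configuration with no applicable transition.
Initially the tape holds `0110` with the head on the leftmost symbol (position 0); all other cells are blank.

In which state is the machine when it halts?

state=s0 head=0 tape=[0]110   (s0,0)→(s1,_,→)
state=s1 head=1 tape=_[1]10   (s1,1)→(s3,1,→)
state=s3 head=2 tape=_1[1]0   (s3,1)→(s0,0,·)
state=s0 head=2 tape=_1[0]0   (s0,0)→(s1,_,→)
state=s1 head=3 tape=_1_[0]   (s1,0)→(s2,1,←)
state=s2 head=2 tape=_1[_]1   (s2,_)→(s0,0,←)
state=s0 head=1 tape=_[1]01   (s0,1)→(s1,_,·)
state=s1 head=1 tape=_[_]01   (s1,_)→(s0,0,←)
state=s0 head=0 tape=[_]001
No transition is defined for (s0, _); M halts in state s0.

s0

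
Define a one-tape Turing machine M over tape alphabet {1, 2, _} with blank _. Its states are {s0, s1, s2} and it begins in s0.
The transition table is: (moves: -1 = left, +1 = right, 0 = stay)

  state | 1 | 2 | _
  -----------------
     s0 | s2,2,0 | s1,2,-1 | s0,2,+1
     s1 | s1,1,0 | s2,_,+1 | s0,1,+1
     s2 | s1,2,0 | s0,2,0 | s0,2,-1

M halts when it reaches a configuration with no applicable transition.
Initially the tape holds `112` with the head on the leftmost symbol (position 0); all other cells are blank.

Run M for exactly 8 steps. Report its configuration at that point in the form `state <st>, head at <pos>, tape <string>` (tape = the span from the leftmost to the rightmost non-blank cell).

s0 | _[1]12   read 1 → write 2, move 0, go to s2
s2 | _[2]12   read 2 → write 2, move 0, go to s0
s0 | _[2]12   read 2 → write 2, move -1, go to s1
s1 | [_]212   read _ → write 1, move +1, go to s0
s0 | 1[2]12   read 2 → write 2, move -1, go to s1
s1 | [1]212   read 1 → write 1, move 0, go to s1
s1 | [1]212   read 1 → write 1, move 0, go to s1
s1 | [1]212   read 1 → write 1, move 0, go to s1
s1 | [1]212
After 8 steps: state s1, head at -1, tape 1212.

state s1, head at -1, tape 1212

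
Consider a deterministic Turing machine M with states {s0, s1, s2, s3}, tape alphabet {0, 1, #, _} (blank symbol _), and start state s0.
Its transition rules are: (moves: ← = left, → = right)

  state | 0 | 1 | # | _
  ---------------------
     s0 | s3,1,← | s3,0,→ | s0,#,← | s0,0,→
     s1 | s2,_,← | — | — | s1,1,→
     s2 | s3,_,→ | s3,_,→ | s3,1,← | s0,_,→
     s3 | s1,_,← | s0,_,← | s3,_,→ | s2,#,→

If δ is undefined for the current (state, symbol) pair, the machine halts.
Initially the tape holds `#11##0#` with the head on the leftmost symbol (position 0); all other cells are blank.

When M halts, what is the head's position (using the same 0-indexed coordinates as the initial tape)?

state=s0 head=0 tape=__[#]11##0#   (s0,#)→(s0,#,←)
state=s0 head=-1 tape=_[_]#11##0#   (s0,_)→(s0,0,→)
state=s0 head=0 tape=_0[#]11##0#   (s0,#)→(s0,#,←)
state=s0 head=-1 tape=_[0]#11##0#   (s0,0)→(s3,1,←)
state=s3 head=-2 tape=[_]1#11##0#   (s3,_)→(s2,#,→)
state=s2 head=-1 tape=#[1]#11##0#   (s2,1)→(s3,_,→)
state=s3 head=0 tape=#_[#]11##0#   (s3,#)→(s3,_,→)
state=s3 head=1 tape=#__[1]1##0#   (s3,1)→(s0,_,←)
state=s0 head=0 tape=#_[_]_1##0#   (s0,_)→(s0,0,→)
state=s0 head=1 tape=#_0[_]1##0#   (s0,_)→(s0,0,→)
state=s0 head=2 tape=#_00[1]##0#   (s0,1)→(s3,0,→)
state=s3 head=3 tape=#_000[#]#0#   (s3,#)→(s3,_,→)
state=s3 head=4 tape=#_000_[#]0#   (s3,#)→(s3,_,→)
state=s3 head=5 tape=#_000__[0]#   (s3,0)→(s1,_,←)
state=s1 head=4 tape=#_000_[_]_#   (s1,_)→(s1,1,→)
state=s1 head=5 tape=#_000_1[_]#   (s1,_)→(s1,1,→)
state=s1 head=6 tape=#_000_11[#]
At halt the head is at cell 6.

6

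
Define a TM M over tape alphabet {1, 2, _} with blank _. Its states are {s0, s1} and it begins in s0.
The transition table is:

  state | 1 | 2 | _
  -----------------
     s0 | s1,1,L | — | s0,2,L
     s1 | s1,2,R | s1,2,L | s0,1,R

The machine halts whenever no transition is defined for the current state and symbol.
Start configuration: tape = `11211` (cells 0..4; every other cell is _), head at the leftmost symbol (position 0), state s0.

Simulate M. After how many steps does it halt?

state=s0 head=0 tape=__[1]1211   (s0,1)→(s1,1,L)
state=s1 head=-1 tape=_[_]11211   (s1,_)→(s0,1,R)
state=s0 head=0 tape=_1[1]1211   (s0,1)→(s1,1,L)
state=s1 head=-1 tape=_[1]11211   (s1,1)→(s1,2,R)
state=s1 head=0 tape=_2[1]1211   (s1,1)→(s1,2,R)
state=s1 head=1 tape=_22[1]211   (s1,1)→(s1,2,R)
state=s1 head=2 tape=_222[2]11   (s1,2)→(s1,2,L)
state=s1 head=1 tape=_22[2]211   (s1,2)→(s1,2,L)
state=s1 head=0 tape=_2[2]2211   (s1,2)→(s1,2,L)
state=s1 head=-1 tape=_[2]22211   (s1,2)→(s1,2,L)
state=s1 head=-2 tape=[_]222211   (s1,_)→(s0,1,R)
state=s0 head=-1 tape=1[2]22211
M halts after 11 transitions.

11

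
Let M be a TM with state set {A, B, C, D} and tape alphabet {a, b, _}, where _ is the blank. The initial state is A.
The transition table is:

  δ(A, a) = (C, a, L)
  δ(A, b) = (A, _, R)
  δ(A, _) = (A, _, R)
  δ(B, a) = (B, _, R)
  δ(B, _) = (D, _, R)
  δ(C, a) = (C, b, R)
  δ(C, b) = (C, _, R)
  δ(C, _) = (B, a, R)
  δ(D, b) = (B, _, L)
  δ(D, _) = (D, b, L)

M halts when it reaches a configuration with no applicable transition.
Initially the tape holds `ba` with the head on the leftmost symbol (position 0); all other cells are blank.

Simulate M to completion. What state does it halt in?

state=A head=0 tape=[b]a__   (A,b)→(A,_,R)
state=A head=1 tape=_[a]__   (A,a)→(C,a,L)
state=C head=0 tape=[_]a__   (C,_)→(B,a,R)
state=B head=1 tape=a[a]__   (B,a)→(B,_,R)
state=B head=2 tape=a_[_]_   (B,_)→(D,_,R)
state=D head=3 tape=a__[_]   (D,_)→(D,b,L)
state=D head=2 tape=a_[_]b   (D,_)→(D,b,L)
state=D head=1 tape=a[_]bb   (D,_)→(D,b,L)
state=D head=0 tape=[a]bbb
No transition is defined for (D, a); M halts in state D.

D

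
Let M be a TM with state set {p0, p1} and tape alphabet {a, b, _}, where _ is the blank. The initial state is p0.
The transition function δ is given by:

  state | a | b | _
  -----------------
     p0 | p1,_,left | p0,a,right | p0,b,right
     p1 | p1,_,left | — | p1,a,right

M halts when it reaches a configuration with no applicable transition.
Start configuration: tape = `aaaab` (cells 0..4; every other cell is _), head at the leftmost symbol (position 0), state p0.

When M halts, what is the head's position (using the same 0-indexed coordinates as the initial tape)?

state=p0 head=0 tape=____[a]aaab   (p0,a)→(p1,_,left)
state=p1 head=-1 tape=___[_]_aaab   (p1,_)→(p1,a,right)
state=p1 head=0 tape=___a[_]aaab   (p1,_)→(p1,a,right)
state=p1 head=1 tape=___aa[a]aab   (p1,a)→(p1,_,left)
state=p1 head=0 tape=___a[a]_aab   (p1,a)→(p1,_,left)
state=p1 head=-1 tape=___[a]__aab   (p1,a)→(p1,_,left)
state=p1 head=-2 tape=__[_]___aab   (p1,_)→(p1,a,right)
state=p1 head=-1 tape=__a[_]__aab   (p1,_)→(p1,a,right)
state=p1 head=0 tape=__aa[_]_aab   (p1,_)→(p1,a,right)
state=p1 head=1 tape=__aaa[_]aab   (p1,_)→(p1,a,right)
state=p1 head=2 tape=__aaaa[a]ab   (p1,a)→(p1,_,left)
state=p1 head=1 tape=__aaa[a]_ab   (p1,a)→(p1,_,left)
state=p1 head=0 tape=__aa[a]__ab   (p1,a)→(p1,_,left)
state=p1 head=-1 tape=__a[a]___ab   (p1,a)→(p1,_,left)
state=p1 head=-2 tape=__[a]____ab   (p1,a)→(p1,_,left)
state=p1 head=-3 tape=_[_]_____ab   (p1,_)→(p1,a,right)
state=p1 head=-2 tape=_a[_]____ab   (p1,_)→(p1,a,right)
state=p1 head=-1 tape=_aa[_]___ab   (p1,_)→(p1,a,right)
state=p1 head=0 tape=_aaa[_]__ab   (p1,_)→(p1,a,right)
state=p1 head=1 tape=_aaaa[_]_ab   (p1,_)→(p1,a,right)
state=p1 head=2 tape=_aaaaa[_]ab   (p1,_)→(p1,a,right)
state=p1 head=3 tape=_aaaaaa[a]b   (p1,a)→(p1,_,left)
state=p1 head=2 tape=_aaaaa[a]_b   (p1,a)→(p1,_,left)
state=p1 head=1 tape=_aaaa[a]__b   (p1,a)→(p1,_,left)
state=p1 head=0 tape=_aaa[a]___b   (p1,a)→(p1,_,left)
state=p1 head=-1 tape=_aa[a]____b   (p1,a)→(p1,_,left)
state=p1 head=-2 tape=_a[a]_____b   (p1,a)→(p1,_,left)
state=p1 head=-3 tape=_[a]______b   (p1,a)→(p1,_,left)
state=p1 head=-4 tape=[_]_______b   (p1,_)→(p1,a,right)
state=p1 head=-3 tape=a[_]______b   (p1,_)→(p1,a,right)
state=p1 head=-2 tape=aa[_]_____b   (p1,_)→(p1,a,right)
state=p1 head=-1 tape=aaa[_]____b   (p1,_)→(p1,a,right)
state=p1 head=0 tape=aaaa[_]___b   (p1,_)→(p1,a,right)
state=p1 head=1 tape=aaaaa[_]__b   (p1,_)→(p1,a,right)
state=p1 head=2 tape=aaaaaa[_]_b   (p1,_)→(p1,a,right)
state=p1 head=3 tape=aaaaaaa[_]b   (p1,_)→(p1,a,right)
state=p1 head=4 tape=aaaaaaaa[b]
At halt the head is at cell 4.

4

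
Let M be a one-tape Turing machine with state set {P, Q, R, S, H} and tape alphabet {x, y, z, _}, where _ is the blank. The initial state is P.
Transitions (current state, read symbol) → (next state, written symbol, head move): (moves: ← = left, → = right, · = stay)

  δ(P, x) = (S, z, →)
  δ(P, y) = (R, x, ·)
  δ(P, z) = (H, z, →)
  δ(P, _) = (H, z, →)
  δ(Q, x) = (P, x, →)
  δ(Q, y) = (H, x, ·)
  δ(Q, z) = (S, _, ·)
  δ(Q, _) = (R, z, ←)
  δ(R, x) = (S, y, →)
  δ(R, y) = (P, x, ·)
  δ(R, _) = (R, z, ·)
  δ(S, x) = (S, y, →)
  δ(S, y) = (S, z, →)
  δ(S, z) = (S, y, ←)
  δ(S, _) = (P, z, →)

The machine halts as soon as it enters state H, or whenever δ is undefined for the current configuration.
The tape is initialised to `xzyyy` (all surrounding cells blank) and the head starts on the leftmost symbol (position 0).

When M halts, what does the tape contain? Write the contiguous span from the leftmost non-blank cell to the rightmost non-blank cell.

zyzzzzzz

P | _[x]zyyy___   read x → write z, move →, go to S
S | _z[z]yyy___   read z → write y, move ←, go to S
S | _[z]yyyy___   read z → write y, move ←, go to S
S | [_]yyyyy___   read _ → write z, move →, go to P
P | z[y]yyyy___   read y → write x, move ·, go to R
R | z[x]yyyy___   read x → write y, move →, go to S
S | zy[y]yyy___   read y → write z, move →, go to S
S | zyz[y]yy___   read y → write z, move →, go to S
S | zyzz[y]y___   read y → write z, move →, go to S
S | zyzzz[y]___   read y → write z, move →, go to S
S | zyzzzz[_]__   read _ → write z, move →, go to P
P | zyzzzzz[_]_   read _ → write z, move →, go to H
H | zyzzzzzz[_]
The non-blank tape span at halt is zyzzzzzz.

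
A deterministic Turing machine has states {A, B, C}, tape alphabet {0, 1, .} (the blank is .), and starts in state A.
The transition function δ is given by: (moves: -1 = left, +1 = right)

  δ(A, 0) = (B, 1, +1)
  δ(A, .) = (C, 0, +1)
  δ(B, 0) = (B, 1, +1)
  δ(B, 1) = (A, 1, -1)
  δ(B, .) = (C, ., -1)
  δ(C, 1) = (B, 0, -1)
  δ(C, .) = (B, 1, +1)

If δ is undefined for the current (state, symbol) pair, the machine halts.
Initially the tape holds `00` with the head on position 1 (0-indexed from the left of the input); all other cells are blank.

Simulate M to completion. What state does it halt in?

A | .0[0].   read 0 → write 1, move +1, go to B
B | .01[.]   read . → write ., move -1, go to C
C | .0[1].   read 1 → write 0, move -1, go to B
B | .[0]0.   read 0 → write 1, move +1, go to B
B | .1[0].   read 0 → write 1, move +1, go to B
B | .11[.]   read . → write ., move -1, go to C
C | .1[1].   read 1 → write 0, move -1, go to B
B | .[1]0.   read 1 → write 1, move -1, go to A
A | [.]10.   read . → write 0, move +1, go to C
C | 0[1]0.   read 1 → write 0, move -1, go to B
B | [0]00.   read 0 → write 1, move +1, go to B
B | 1[0]0.   read 0 → write 1, move +1, go to B
B | 11[0].   read 0 → write 1, move +1, go to B
B | 111[.]   read . → write ., move -1, go to C
C | 11[1].   read 1 → write 0, move -1, go to B
B | 1[1]0.   read 1 → write 1, move -1, go to A
A | [1]10.
No transition is defined for (A, 1); M halts in state A.

A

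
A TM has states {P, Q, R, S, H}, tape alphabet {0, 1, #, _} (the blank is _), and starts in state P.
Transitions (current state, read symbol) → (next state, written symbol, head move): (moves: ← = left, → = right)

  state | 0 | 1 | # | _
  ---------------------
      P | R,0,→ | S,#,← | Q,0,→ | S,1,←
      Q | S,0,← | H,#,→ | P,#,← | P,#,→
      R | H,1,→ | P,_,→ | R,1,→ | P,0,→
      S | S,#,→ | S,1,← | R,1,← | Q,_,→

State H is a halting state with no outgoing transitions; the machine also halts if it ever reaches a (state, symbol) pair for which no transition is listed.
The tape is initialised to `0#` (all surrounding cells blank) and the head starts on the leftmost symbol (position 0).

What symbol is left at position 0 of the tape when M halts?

state=P head=0 tape=__[0]#__   (P,0)→(R,0,→)
state=R head=1 tape=__0[#]__   (R,#)→(R,1,→)
state=R head=2 tape=__01[_]_   (R,_)→(P,0,→)
state=P head=3 tape=__010[_]   (P,_)→(S,1,←)
state=S head=2 tape=__01[0]1   (S,0)→(S,#,→)
state=S head=3 tape=__01#[1]   (S,1)→(S,1,←)
state=S head=2 tape=__01[#]1   (S,#)→(R,1,←)
state=R head=1 tape=__0[1]11   (R,1)→(P,_,→)
state=P head=2 tape=__0_[1]1   (P,1)→(S,#,←)
state=S head=1 tape=__0[_]#1   (S,_)→(Q,_,→)
state=Q head=2 tape=__0_[#]1   (Q,#)→(P,#,←)
state=P head=1 tape=__0[_]#1   (P,_)→(S,1,←)
state=S head=0 tape=__[0]1#1   (S,0)→(S,#,→)
state=S head=1 tape=__#[1]#1   (S,1)→(S,1,←)
state=S head=0 tape=__[#]1#1   (S,#)→(R,1,←)
state=R head=-1 tape=_[_]11#1   (R,_)→(P,0,→)
state=P head=0 tape=_0[1]1#1   (P,1)→(S,#,←)
state=S head=-1 tape=_[0]#1#1   (S,0)→(S,#,→)
state=S head=0 tape=_#[#]1#1   (S,#)→(R,1,←)
state=R head=-1 tape=_[#]11#1   (R,#)→(R,1,→)
state=R head=0 tape=_1[1]1#1   (R,1)→(P,_,→)
state=P head=1 tape=_1_[1]#1   (P,1)→(S,#,←)
state=S head=0 tape=_1[_]##1   (S,_)→(Q,_,→)
state=Q head=1 tape=_1_[#]#1   (Q,#)→(P,#,←)
state=P head=0 tape=_1[_]##1   (P,_)→(S,1,←)
state=S head=-1 tape=_[1]1##1   (S,1)→(S,1,←)
state=S head=-2 tape=[_]11##1   (S,_)→(Q,_,→)
state=Q head=-1 tape=_[1]1##1   (Q,1)→(H,#,→)
state=H head=0 tape=_#[1]##1
Cell 0 holds 1 when M halts.

1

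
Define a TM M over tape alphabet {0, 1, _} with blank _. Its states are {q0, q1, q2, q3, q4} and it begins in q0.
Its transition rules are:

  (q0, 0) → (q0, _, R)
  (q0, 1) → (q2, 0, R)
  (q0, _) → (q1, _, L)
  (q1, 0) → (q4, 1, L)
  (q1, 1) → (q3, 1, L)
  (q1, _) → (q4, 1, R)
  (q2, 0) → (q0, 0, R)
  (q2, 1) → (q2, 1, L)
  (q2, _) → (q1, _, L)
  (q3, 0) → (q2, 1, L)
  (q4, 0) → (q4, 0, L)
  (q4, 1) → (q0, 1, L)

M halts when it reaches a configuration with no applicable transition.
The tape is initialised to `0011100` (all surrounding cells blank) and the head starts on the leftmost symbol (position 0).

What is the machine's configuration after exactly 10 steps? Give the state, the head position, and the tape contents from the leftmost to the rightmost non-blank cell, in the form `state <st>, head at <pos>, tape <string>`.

state q0, head at 6, tape 00000

q0 | [0]011100   read 0 → write _, move R, go to q0
q0 | _[0]11100   read 0 → write _, move R, go to q0
q0 | __[1]1100   read 1 → write 0, move R, go to q2
q2 | __0[1]100   read 1 → write 1, move L, go to q2
q2 | __[0]1100   read 0 → write 0, move R, go to q0
q0 | __0[1]100   read 1 → write 0, move R, go to q2
q2 | __00[1]00   read 1 → write 1, move L, go to q2
q2 | __0[0]100   read 0 → write 0, move R, go to q0
q0 | __00[1]00   read 1 → write 0, move R, go to q2
q2 | __000[0]0   read 0 → write 0, move R, go to q0
q0 | __0000[0]
After 10 steps: state q0, head at 6, tape 00000.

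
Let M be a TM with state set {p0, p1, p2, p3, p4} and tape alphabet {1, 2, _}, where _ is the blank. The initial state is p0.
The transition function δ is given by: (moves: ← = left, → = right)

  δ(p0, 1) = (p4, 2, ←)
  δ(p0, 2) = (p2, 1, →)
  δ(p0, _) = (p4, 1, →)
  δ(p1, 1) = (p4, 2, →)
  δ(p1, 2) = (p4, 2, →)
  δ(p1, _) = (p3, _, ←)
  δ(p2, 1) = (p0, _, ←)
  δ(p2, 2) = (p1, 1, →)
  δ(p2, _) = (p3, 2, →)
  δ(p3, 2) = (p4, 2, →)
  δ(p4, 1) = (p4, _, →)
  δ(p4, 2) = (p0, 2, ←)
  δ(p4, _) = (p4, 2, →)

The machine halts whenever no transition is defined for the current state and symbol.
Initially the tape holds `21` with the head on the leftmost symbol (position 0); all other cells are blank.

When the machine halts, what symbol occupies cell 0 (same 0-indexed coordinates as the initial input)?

1

p0 | _[2]1   read 2 → write 1, move →, go to p2
p2 | _1[1]   read 1 → write _, move ←, go to p0
p0 | _[1]_   read 1 → write 2, move ←, go to p4
p4 | [_]2_   read _ → write 2, move →, go to p4
p4 | 2[2]_   read 2 → write 2, move ←, go to p0
p0 | [2]2_   read 2 → write 1, move →, go to p2
p2 | 1[2]_   read 2 → write 1, move →, go to p1
p1 | 11[_]   read _ → write _, move ←, go to p3
p3 | 1[1]_
Cell 0 holds 1 when M halts.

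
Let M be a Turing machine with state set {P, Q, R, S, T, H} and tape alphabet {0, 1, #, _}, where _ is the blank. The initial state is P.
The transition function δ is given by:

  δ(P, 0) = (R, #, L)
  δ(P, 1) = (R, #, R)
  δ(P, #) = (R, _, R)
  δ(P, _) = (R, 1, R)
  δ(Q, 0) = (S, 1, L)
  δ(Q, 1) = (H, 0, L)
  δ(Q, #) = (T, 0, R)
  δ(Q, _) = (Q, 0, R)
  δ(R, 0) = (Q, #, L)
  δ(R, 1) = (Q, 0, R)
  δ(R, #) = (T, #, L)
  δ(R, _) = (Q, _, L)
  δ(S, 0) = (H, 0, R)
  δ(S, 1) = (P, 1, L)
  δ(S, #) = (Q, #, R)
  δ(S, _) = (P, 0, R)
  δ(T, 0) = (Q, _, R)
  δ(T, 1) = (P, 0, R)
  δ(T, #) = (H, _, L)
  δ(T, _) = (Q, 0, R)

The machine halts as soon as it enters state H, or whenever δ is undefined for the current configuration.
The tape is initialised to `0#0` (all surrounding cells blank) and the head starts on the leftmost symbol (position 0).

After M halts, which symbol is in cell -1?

0

P | __[0]#0   read 0 → write #, move L, go to R
R | _[_]##0   read _ → write _, move L, go to Q
Q | [_]_##0   read _ → write 0, move R, go to Q
Q | 0[_]##0   read _ → write 0, move R, go to Q
Q | 00[#]#0   read # → write 0, move R, go to T
T | 000[#]0   read # → write _, move L, go to H
H | 00[0]_0
Cell -1 holds 0 when M halts.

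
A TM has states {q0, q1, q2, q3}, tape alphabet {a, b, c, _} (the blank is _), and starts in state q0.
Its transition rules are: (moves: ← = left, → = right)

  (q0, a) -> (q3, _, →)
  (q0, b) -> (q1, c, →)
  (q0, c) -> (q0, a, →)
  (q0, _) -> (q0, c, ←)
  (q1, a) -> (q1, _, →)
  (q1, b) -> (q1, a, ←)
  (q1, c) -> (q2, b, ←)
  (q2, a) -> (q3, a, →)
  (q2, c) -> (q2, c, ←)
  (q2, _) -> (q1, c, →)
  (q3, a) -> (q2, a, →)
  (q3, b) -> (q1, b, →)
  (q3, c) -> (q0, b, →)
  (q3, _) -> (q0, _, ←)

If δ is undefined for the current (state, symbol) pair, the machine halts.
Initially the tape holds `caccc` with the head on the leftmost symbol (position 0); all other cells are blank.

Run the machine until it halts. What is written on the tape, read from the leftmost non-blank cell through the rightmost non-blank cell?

a_babba

q0 | [c]accc__   read c → write a, move →, go to q0
q0 | a[a]ccc__   read a → write _, move →, go to q3
q3 | a_[c]cc__   read c → write b, move →, go to q0
q0 | a_b[c]c__   read c → write a, move →, go to q0
q0 | a_ba[c]__   read c → write a, move →, go to q0
q0 | a_baa[_]_   read _ → write c, move ←, go to q0
q0 | a_ba[a]c_   read a → write _, move →, go to q3
q3 | a_ba_[c]_   read c → write b, move →, go to q0
q0 | a_ba_b[_]   read _ → write c, move ←, go to q0
q0 | a_ba_[b]c   read b → write c, move →, go to q1
q1 | a_ba_c[c]   read c → write b, move ←, go to q2
q2 | a_ba_[c]b   read c → write c, move ←, go to q2
q2 | a_ba[_]cb   read _ → write c, move →, go to q1
q1 | a_bac[c]b   read c → write b, move ←, go to q2
q2 | a_ba[c]bb   read c → write c, move ←, go to q2
q2 | a_b[a]cbb   read a → write a, move →, go to q3
q3 | a_ba[c]bb   read c → write b, move →, go to q0
q0 | a_bab[b]b   read b → write c, move →, go to q1
q1 | a_babc[b]   read b → write a, move ←, go to q1
q1 | a_bab[c]a   read c → write b, move ←, go to q2
q2 | a_ba[b]ba
The non-blank tape span at halt is a_babba.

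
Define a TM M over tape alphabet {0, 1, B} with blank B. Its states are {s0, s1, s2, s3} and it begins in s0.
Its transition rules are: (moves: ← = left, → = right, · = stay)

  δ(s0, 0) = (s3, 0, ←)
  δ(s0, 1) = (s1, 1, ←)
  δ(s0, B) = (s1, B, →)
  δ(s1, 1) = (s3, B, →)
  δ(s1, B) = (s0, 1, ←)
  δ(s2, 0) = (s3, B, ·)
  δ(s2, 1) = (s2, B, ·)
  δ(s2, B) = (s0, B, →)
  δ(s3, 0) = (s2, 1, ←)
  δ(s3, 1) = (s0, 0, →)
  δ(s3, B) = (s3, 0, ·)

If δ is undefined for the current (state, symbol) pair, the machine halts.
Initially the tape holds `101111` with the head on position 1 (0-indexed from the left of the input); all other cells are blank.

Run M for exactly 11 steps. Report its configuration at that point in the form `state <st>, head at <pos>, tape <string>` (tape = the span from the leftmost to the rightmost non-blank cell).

state s3, head at 0, tape 001111

state=s0 head=1 tape=BB1[0]1111   (s0,0)→(s3,0,←)
state=s3 head=0 tape=BB[1]01111   (s3,1)→(s0,0,→)
state=s0 head=1 tape=BB0[0]1111   (s0,0)→(s3,0,←)
state=s3 head=0 tape=BB[0]01111   (s3,0)→(s2,1,←)
state=s2 head=-1 tape=B[B]101111   (s2,B)→(s0,B,→)
state=s0 head=0 tape=BB[1]01111   (s0,1)→(s1,1,←)
state=s1 head=-1 tape=B[B]101111   (s1,B)→(s0,1,←)
state=s0 head=-2 tape=[B]1101111   (s0,B)→(s1,B,→)
state=s1 head=-1 tape=B[1]101111   (s1,1)→(s3,B,→)
state=s3 head=0 tape=BB[1]01111   (s3,1)→(s0,0,→)
state=s0 head=1 tape=BB0[0]1111   (s0,0)→(s3,0,←)
state=s3 head=0 tape=BB[0]01111
After 11 steps: state s3, head at 0, tape 001111.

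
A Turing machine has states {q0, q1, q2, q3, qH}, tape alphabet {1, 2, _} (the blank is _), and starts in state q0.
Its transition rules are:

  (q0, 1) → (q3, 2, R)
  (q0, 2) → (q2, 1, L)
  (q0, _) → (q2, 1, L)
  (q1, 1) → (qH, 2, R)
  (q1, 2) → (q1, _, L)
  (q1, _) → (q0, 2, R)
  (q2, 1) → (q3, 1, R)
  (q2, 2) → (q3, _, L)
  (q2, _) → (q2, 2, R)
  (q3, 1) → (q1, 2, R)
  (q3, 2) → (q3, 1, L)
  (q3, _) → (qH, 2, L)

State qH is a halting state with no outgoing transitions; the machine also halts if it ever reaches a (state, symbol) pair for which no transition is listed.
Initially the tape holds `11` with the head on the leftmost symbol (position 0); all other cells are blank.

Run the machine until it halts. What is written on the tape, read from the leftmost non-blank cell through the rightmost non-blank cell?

211_1

state=q0 head=0 tape=__[1]1__   (q0,1)→(q3,2,R)
state=q3 head=1 tape=__2[1]__   (q3,1)→(q1,2,R)
state=q1 head=2 tape=__22[_]_   (q1,_)→(q0,2,R)
state=q0 head=3 tape=__222[_]   (q0,_)→(q2,1,L)
state=q2 head=2 tape=__22[2]1   (q2,2)→(q3,_,L)
state=q3 head=1 tape=__2[2]_1   (q3,2)→(q3,1,L)
state=q3 head=0 tape=__[2]1_1   (q3,2)→(q3,1,L)
state=q3 head=-1 tape=_[_]11_1   (q3,_)→(qH,2,L)
state=qH head=-2 tape=[_]211_1
The non-blank tape span at halt is 211_1.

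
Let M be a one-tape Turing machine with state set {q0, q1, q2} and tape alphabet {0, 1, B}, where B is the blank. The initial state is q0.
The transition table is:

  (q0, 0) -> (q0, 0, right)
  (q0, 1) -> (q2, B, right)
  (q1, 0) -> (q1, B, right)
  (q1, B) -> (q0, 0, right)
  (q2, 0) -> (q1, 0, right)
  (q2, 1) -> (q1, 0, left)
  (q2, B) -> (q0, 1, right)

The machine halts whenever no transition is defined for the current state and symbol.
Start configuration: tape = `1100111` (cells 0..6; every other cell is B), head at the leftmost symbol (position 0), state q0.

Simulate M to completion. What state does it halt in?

q0

q0 | [1]100111BB   read 1 → write B, move right, go to q2
q2 | B[1]00111BB   read 1 → write 0, move left, go to q1
q1 | [B]000111BB   read B → write 0, move right, go to q0
q0 | 0[0]00111BB   read 0 → write 0, move right, go to q0
q0 | 00[0]0111BB   read 0 → write 0, move right, go to q0
q0 | 000[0]111BB   read 0 → write 0, move right, go to q0
q0 | 0000[1]11BB   read 1 → write B, move right, go to q2
q2 | 0000B[1]1BB   read 1 → write 0, move left, go to q1
q1 | 0000[B]01BB   read B → write 0, move right, go to q0
q0 | 00000[0]1BB   read 0 → write 0, move right, go to q0
q0 | 000000[1]BB   read 1 → write B, move right, go to q2
q2 | 000000B[B]B   read B → write 1, move right, go to q0
q0 | 000000B1[B]
No transition is defined for (q0, B); M halts in state q0.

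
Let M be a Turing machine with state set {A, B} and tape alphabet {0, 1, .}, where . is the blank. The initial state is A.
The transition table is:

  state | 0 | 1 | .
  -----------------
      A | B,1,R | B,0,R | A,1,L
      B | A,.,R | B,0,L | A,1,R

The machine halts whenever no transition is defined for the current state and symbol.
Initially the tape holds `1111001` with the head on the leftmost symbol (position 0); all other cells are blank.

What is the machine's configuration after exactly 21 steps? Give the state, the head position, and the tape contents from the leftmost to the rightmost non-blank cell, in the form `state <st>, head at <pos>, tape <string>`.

state=A head=0 tape=[1]111001.   (A,1)→(B,0,R)
state=B head=1 tape=0[1]11001.   (B,1)→(B,0,L)
state=B head=0 tape=[0]011001.   (B,0)→(A,.,R)
state=A head=1 tape=.[0]11001.   (A,0)→(B,1,R)
state=B head=2 tape=.1[1]1001.   (B,1)→(B,0,L)
state=B head=1 tape=.[1]01001.   (B,1)→(B,0,L)
state=B head=0 tape=[.]001001.   (B,.)→(A,1,R)
state=A head=1 tape=1[0]01001.   (A,0)→(B,1,R)
state=B head=2 tape=11[0]1001.   (B,0)→(A,.,R)
state=A head=3 tape=11.[1]001.   (A,1)→(B,0,R)
state=B head=4 tape=11.0[0]01.   (B,0)→(A,.,R)
state=A head=5 tape=11.0.[0]1.   (A,0)→(B,1,R)
state=B head=6 tape=11.0.1[1].   (B,1)→(B,0,L)
state=B head=5 tape=11.0.[1]0.   (B,1)→(B,0,L)
state=B head=4 tape=11.0[.]00.   (B,.)→(A,1,R)
state=A head=5 tape=11.01[0]0.   (A,0)→(B,1,R)
state=B head=6 tape=11.011[0].   (B,0)→(A,.,R)
state=A head=7 tape=11.011.[.]   (A,.)→(A,1,L)
state=A head=6 tape=11.011[.]1   (A,.)→(A,1,L)
state=A head=5 tape=11.01[1]11   (A,1)→(B,0,R)
state=B head=6 tape=11.010[1]1   (B,1)→(B,0,L)
state=B head=5 tape=11.01[0]01
After 21 steps: state B, head at 5, tape 11.01001.

state B, head at 5, tape 11.01001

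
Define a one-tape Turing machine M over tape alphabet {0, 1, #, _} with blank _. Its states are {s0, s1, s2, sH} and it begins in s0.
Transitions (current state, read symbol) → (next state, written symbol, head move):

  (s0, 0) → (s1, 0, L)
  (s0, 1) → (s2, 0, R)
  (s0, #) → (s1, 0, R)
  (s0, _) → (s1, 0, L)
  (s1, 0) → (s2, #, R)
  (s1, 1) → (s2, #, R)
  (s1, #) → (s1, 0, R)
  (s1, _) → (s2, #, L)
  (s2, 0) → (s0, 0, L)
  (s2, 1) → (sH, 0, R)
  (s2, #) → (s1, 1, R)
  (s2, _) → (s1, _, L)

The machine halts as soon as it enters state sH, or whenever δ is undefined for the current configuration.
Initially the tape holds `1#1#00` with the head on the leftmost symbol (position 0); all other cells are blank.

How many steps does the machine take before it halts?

23

s0 | [1]#1#00__   read 1 → write 0, move R, go to s2
s2 | 0[#]1#00__   read # → write 1, move R, go to s1
s1 | 01[1]#00__   read 1 → write #, move R, go to s2
s2 | 01#[#]00__   read # → write 1, move R, go to s1
s1 | 01#1[0]0__   read 0 → write #, move R, go to s2
s2 | 01#1#[0]__   read 0 → write 0, move L, go to s0
s0 | 01#1[#]0__   read # → write 0, move R, go to s1
s1 | 01#10[0]__   read 0 → write #, move R, go to s2
s2 | 01#10#[_]_   read _ → write _, move L, go to s1
s1 | 01#10[#]__   read # → write 0, move R, go to s1
s1 | 01#100[_]_   read _ → write #, move L, go to s2
s2 | 01#10[0]#_   read 0 → write 0, move L, go to s0
s0 | 01#1[0]0#_   read 0 → write 0, move L, go to s1
s1 | 01#[1]00#_   read 1 → write #, move R, go to s2
s2 | 01##[0]0#_   read 0 → write 0, move L, go to s0
s0 | 01#[#]00#_   read # → write 0, move R, go to s1
s1 | 01#0[0]0#_   read 0 → write #, move R, go to s2
s2 | 01#0#[0]#_   read 0 → write 0, move L, go to s0
s0 | 01#0[#]0#_   read # → write 0, move R, go to s1
s1 | 01#00[0]#_   read 0 → write #, move R, go to s2
s2 | 01#00#[#]_   read # → write 1, move R, go to s1
s1 | 01#00#1[_]   read _ → write #, move L, go to s2
s2 | 01#00#[1]#   read 1 → write 0, move R, go to sH
sH | 01#00#0[#]
M halts after 23 transitions.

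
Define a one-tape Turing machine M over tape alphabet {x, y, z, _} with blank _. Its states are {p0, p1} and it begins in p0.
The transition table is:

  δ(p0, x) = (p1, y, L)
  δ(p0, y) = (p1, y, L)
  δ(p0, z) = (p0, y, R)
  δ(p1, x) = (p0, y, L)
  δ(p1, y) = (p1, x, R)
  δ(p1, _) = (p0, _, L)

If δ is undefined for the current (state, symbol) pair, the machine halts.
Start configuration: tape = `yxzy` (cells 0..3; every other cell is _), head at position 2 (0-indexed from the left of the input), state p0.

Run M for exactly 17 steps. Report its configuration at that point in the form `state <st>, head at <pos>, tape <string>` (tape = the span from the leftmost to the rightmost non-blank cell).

state p0, head at -1, tape yyyy

state=p0 head=2 tape=_yx[z]y_   (p0,z)→(p0,y,R)
state=p0 head=3 tape=_yxy[y]_   (p0,y)→(p1,y,L)
state=p1 head=2 tape=_yx[y]y_   (p1,y)→(p1,x,R)
state=p1 head=3 tape=_yxx[y]_   (p1,y)→(p1,x,R)
state=p1 head=4 tape=_yxxx[_]   (p1,_)→(p0,_,L)
state=p0 head=3 tape=_yxx[x]_   (p0,x)→(p1,y,L)
state=p1 head=2 tape=_yx[x]y_   (p1,x)→(p0,y,L)
state=p0 head=1 tape=_y[x]yy_   (p0,x)→(p1,y,L)
state=p1 head=0 tape=_[y]yyy_   (p1,y)→(p1,x,R)
state=p1 head=1 tape=_x[y]yy_   (p1,y)→(p1,x,R)
state=p1 head=2 tape=_xx[y]y_   (p1,y)→(p1,x,R)
state=p1 head=3 tape=_xxx[y]_   (p1,y)→(p1,x,R)
state=p1 head=4 tape=_xxxx[_]   (p1,_)→(p0,_,L)
state=p0 head=3 tape=_xxx[x]_   (p0,x)→(p1,y,L)
state=p1 head=2 tape=_xx[x]y_   (p1,x)→(p0,y,L)
state=p0 head=1 tape=_x[x]yy_   (p0,x)→(p1,y,L)
state=p1 head=0 tape=_[x]yyy_   (p1,x)→(p0,y,L)
state=p0 head=-1 tape=[_]yyyy_
After 17 steps: state p0, head at -1, tape yyyy.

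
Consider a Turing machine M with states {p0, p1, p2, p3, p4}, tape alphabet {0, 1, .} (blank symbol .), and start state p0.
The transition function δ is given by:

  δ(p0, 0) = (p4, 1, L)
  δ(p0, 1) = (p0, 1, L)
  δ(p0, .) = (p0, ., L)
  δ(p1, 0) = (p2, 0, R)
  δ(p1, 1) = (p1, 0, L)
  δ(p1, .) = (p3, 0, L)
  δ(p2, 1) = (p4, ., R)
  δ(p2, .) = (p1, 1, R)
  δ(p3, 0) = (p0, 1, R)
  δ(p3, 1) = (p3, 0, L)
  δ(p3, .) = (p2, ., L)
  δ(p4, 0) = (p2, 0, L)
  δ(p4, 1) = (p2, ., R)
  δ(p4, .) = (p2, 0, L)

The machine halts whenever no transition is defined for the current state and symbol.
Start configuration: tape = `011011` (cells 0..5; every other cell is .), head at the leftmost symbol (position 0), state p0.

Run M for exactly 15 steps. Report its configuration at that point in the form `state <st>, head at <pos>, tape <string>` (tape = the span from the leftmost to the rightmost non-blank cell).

state p3, head at 5, tape 10..10..00

state=p0 head=0 tape=..[0]11011..   (p0,0)→(p4,1,L)
state=p4 head=-1 tape=.[.]111011..   (p4,.)→(p2,0,L)
state=p2 head=-2 tape=[.]0111011..   (p2,.)→(p1,1,R)
state=p1 head=-1 tape=1[0]111011..   (p1,0)→(p2,0,R)
state=p2 head=0 tape=10[1]11011..   (p2,1)→(p4,.,R)
state=p4 head=1 tape=10.[1]1011..   (p4,1)→(p2,.,R)
state=p2 head=2 tape=10..[1]011..   (p2,1)→(p4,.,R)
state=p4 head=3 tape=10...[0]11..   (p4,0)→(p2,0,L)
state=p2 head=2 tape=10..[.]011..   (p2,.)→(p1,1,R)
state=p1 head=3 tape=10..1[0]11..   (p1,0)→(p2,0,R)
state=p2 head=4 tape=10..10[1]1..   (p2,1)→(p4,.,R)
state=p4 head=5 tape=10..10.[1]..   (p4,1)→(p2,.,R)
state=p2 head=6 tape=10..10..[.].   (p2,.)→(p1,1,R)
state=p1 head=7 tape=10..10..1[.]   (p1,.)→(p3,0,L)
state=p3 head=6 tape=10..10..[1]0   (p3,1)→(p3,0,L)
state=p3 head=5 tape=10..10.[.]00
After 15 steps: state p3, head at 5, tape 10..10..00.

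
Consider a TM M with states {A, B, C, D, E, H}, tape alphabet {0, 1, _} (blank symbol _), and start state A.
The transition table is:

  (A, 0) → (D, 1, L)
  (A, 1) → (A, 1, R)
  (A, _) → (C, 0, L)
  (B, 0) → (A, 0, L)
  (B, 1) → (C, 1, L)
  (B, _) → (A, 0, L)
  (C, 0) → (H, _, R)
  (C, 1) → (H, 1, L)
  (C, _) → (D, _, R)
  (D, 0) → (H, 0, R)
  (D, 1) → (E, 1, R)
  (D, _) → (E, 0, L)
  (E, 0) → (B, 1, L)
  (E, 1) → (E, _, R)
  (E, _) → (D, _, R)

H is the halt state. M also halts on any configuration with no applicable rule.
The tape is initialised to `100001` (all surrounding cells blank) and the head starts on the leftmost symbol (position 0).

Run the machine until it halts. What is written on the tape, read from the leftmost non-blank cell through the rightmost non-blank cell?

state=A head=0 tape=_[1]00001   (A,1)→(A,1,R)
state=A head=1 tape=_1[0]0001   (A,0)→(D,1,L)
state=D head=0 tape=_[1]10001   (D,1)→(E,1,R)
state=E head=1 tape=_1[1]0001   (E,1)→(E,_,R)
state=E head=2 tape=_1_[0]001   (E,0)→(B,1,L)
state=B head=1 tape=_1[_]1001   (B,_)→(A,0,L)
state=A head=0 tape=_[1]01001   (A,1)→(A,1,R)
state=A head=1 tape=_1[0]1001   (A,0)→(D,1,L)
state=D head=0 tape=_[1]11001   (D,1)→(E,1,R)
state=E head=1 tape=_1[1]1001   (E,1)→(E,_,R)
state=E head=2 tape=_1_[1]001   (E,1)→(E,_,R)
state=E head=3 tape=_1__[0]01   (E,0)→(B,1,L)
state=B head=2 tape=_1_[_]101   (B,_)→(A,0,L)
state=A head=1 tape=_1[_]0101   (A,_)→(C,0,L)
state=C head=0 tape=_[1]00101   (C,1)→(H,1,L)
state=H head=-1 tape=[_]100101
The non-blank tape span at halt is 100101.

100101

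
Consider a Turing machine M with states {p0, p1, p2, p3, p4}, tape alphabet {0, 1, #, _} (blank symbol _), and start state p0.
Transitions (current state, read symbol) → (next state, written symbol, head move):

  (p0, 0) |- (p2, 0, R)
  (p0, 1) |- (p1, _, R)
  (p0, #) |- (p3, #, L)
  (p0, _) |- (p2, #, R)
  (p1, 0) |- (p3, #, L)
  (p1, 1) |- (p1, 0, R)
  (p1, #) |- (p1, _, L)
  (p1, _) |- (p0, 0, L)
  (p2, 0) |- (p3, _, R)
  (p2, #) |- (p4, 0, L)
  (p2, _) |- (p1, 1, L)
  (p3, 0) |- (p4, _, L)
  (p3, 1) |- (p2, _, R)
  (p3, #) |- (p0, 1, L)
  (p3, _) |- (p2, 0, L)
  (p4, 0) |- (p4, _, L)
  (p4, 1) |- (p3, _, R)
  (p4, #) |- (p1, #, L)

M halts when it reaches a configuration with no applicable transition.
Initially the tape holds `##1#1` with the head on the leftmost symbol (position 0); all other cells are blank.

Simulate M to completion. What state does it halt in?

p2

state=p0 head=0 tape=____[#]#1#1   (p0,#)→(p3,#,L)
state=p3 head=-1 tape=___[_]##1#1   (p3,_)→(p2,0,L)
state=p2 head=-2 tape=__[_]0##1#1   (p2,_)→(p1,1,L)
state=p1 head=-3 tape=_[_]10##1#1   (p1,_)→(p0,0,L)
state=p0 head=-4 tape=[_]010##1#1   (p0,_)→(p2,#,R)
state=p2 head=-3 tape=#[0]10##1#1   (p2,0)→(p3,_,R)
state=p3 head=-2 tape=#_[1]0##1#1   (p3,1)→(p2,_,R)
state=p2 head=-1 tape=#__[0]##1#1   (p2,0)→(p3,_,R)
state=p3 head=0 tape=#___[#]#1#1   (p3,#)→(p0,1,L)
state=p0 head=-1 tape=#__[_]1#1#1   (p0,_)→(p2,#,R)
state=p2 head=0 tape=#__#[1]#1#1
No transition is defined for (p2, 1); M halts in state p2.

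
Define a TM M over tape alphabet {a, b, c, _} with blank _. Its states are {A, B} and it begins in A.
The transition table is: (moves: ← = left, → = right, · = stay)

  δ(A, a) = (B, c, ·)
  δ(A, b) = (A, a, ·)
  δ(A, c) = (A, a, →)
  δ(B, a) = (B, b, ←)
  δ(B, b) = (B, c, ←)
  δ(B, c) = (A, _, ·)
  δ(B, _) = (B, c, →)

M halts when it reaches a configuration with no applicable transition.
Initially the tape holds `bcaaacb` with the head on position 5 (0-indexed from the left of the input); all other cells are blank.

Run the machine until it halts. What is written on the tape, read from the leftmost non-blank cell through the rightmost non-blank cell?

A | bcaaa[c]b   read c → write a, move →, go to A
A | bcaaaa[b]   read b → write a, move ·, go to A
A | bcaaaa[a]   read a → write c, move ·, go to B
B | bcaaaa[c]   read c → write _, move ·, go to A
A | bcaaaa[_]
The non-blank tape span at halt is bcaaaa.

bcaaaa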